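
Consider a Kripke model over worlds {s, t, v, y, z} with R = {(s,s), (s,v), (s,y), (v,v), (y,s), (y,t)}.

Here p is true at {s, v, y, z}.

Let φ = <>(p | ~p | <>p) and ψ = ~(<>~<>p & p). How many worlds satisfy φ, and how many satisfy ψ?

3 and 4

For <>(p | ~p | <>p):
s: successors {s, v, y}; p | ~p | <>p there: s:T, v:T, y:T. ✓
t: no successors, so <>(p | ~p | <>p) fails. ✗
v: successors {v}; p | ~p | <>p there: v:T. ✓
y: successors {s, t}; p | ~p | <>p there: s:T, t:T. ✓
z: no successors, so <>(p | ~p | <>p) fails. ✗
— 3 worlds.
For ~(<>~<>p & p):
s: <>~<>p & p is F. ✓
t: <>~<>p & p is F. ✓
v: <>~<>p & p is F. ✓
y: <>~<>p & p is T. ✗
z: <>~<>p & p is F. ✓
— 4 worlds.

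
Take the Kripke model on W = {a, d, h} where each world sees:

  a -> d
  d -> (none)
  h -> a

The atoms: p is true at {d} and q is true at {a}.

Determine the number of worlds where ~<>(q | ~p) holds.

a: <>(q | ~p) is F. ✓
d: <>(q | ~p) is F. ✓
h: <>(q | ~p) is T. ✗
Satisfying worlds: {a, d}.

2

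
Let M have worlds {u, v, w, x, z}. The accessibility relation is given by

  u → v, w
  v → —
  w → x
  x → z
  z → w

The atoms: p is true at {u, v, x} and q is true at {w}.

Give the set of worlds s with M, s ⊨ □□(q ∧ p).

{v}

u: successors {v, w}; □(q ∧ p) there: v:T, w:F. ✗
v: no successors, so □□(q ∧ p) holds vacuously. ✓
w: successors {x}; □(q ∧ p) there: x:F. ✗
x: successors {z}; □(q ∧ p) there: z:F. ✗
z: successors {w}; □(q ∧ p) there: w:F. ✗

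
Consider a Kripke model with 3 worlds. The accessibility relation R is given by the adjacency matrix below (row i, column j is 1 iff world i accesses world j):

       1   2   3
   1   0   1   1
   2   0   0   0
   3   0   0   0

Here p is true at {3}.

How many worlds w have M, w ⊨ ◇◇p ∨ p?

1

1: ◇◇p is F, p is F. ✗
2: ◇◇p is F, p is F. ✗
3: ◇◇p is F, p is T. ✓
Satisfying worlds: {3}.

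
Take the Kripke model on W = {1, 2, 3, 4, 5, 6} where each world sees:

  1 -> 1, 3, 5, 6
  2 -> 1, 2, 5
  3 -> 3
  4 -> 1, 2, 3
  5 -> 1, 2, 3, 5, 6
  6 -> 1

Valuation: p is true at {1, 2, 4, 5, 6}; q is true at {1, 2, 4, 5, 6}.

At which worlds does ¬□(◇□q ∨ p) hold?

{1, 3, 4, 5}

1: □(◇□q ∨ p) is F. ✓
2: □(◇□q ∨ p) is T. ✗
3: □(◇□q ∨ p) is F. ✓
4: □(◇□q ∨ p) is F. ✓
5: □(◇□q ∨ p) is F. ✓
6: □(◇□q ∨ p) is T. ✗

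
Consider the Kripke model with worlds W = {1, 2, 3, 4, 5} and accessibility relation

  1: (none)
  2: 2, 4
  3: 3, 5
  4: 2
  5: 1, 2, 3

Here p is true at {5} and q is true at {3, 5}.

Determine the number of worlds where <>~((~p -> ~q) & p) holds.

1: no successors, so <>~((~p -> ~q) & p) fails. ✗
2: successors {2, 4}; ~((~p -> ~q) & p) there: 2:T, 4:T. ✓
3: successors {3, 5}; ~((~p -> ~q) & p) there: 3:T, 5:F. ✓
4: successors {2}; ~((~p -> ~q) & p) there: 2:T. ✓
5: successors {1, 2, 3}; ~((~p -> ~q) & p) there: 1:T, 2:T, 3:T. ✓
Satisfying worlds: {2, 3, 4, 5}.

4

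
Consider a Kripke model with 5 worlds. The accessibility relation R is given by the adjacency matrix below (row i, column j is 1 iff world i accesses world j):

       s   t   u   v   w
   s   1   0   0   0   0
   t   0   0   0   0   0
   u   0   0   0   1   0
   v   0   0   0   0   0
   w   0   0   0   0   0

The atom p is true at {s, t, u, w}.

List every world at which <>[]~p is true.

s: successors {s}; []~p there: s:F. ✗
t: no successors, so <>[]~p fails. ✗
u: successors {v}; []~p there: v:T. ✓
v: no successors, so <>[]~p fails. ✗
w: no successors, so <>[]~p fails. ✗

{u}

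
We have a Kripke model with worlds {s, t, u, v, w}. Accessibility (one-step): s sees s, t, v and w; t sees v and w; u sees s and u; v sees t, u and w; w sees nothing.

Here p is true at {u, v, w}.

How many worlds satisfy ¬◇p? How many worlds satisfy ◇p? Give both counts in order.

For ¬◇p:
s: ◇p is T. ✗
t: ◇p is T. ✗
u: ◇p is T. ✗
v: ◇p is T. ✗
w: ◇p is F. ✓
— 1 world.
For ◇p:
s: successors {s, t, v, w}; p there: s:F, t:F, v:T, w:T. ✓
t: successors {v, w}; p there: v:T, w:T. ✓
u: successors {s, u}; p there: s:F, u:T. ✓
v: successors {t, u, w}; p there: t:F, u:T, w:T. ✓
w: no successors, so ◇p fails. ✗
— 4 worlds.

1 and 4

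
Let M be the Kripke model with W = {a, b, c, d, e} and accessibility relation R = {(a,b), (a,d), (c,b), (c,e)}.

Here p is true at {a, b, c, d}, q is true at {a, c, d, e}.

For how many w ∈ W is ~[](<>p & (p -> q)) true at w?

2

a: [](<>p & (p -> q)) is F. ✓
b: [](<>p & (p -> q)) is T. ✗
c: [](<>p & (p -> q)) is F. ✓
d: [](<>p & (p -> q)) is T. ✗
e: [](<>p & (p -> q)) is T. ✗
Satisfying worlds: {a, c}.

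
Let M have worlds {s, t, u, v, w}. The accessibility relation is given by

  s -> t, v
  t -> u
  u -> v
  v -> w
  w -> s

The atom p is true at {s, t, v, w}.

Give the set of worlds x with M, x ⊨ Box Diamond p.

s: successors {t, v}; Diamond p there: t:F, v:T. ✗
t: successors {u}; Diamond p there: u:T. ✓
u: successors {v}; Diamond p there: v:T. ✓
v: successors {w}; Diamond p there: w:T. ✓
w: successors {s}; Diamond p there: s:T. ✓

{t, u, v, w}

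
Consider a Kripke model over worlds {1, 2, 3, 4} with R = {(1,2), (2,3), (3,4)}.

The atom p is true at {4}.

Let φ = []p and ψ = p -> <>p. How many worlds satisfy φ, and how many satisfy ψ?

2 and 3

For []p:
1: successors {2}; p there: 2:F. ✗
2: successors {3}; p there: 3:F. ✗
3: successors {4}; p there: 4:T. ✓
4: no successors, so []p holds vacuously. ✓
— 2 worlds.
For p -> <>p:
1: p is F, <>p is F. ✓
2: p is F, <>p is F. ✓
3: p is F, <>p is T. ✓
4: p is T, <>p is F. ✗
— 3 worlds.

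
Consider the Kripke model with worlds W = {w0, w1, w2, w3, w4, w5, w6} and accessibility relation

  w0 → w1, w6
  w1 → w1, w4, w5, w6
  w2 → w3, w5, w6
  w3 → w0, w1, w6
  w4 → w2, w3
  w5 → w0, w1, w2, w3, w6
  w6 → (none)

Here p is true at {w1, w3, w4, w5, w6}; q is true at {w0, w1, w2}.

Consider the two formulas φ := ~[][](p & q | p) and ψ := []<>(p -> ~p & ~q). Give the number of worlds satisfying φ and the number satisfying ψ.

4 and 1

For ~[][](p & q | p):
w0: [][](p & q | p) is T. ✗
w1: [][](p & q | p) is F. ✓
w2: [][](p & q | p) is F. ✓
w3: [][](p & q | p) is T. ✗
w4: [][](p & q | p) is F. ✓
w5: [][](p & q | p) is F. ✓
w6: [][](p & q | p) is T. ✗
— 4 worlds.
For []<>(p -> ~p & ~q):
w0: successors {w1, w6}; <>(p -> ~p & ~q) there: w1:F, w6:F. ✗
w1: successors {w1, w4, w5, w6}; <>(p -> ~p & ~q) there: w1:F, w4:T, w5:T, w6:F. ✗
w2: successors {w3, w5, w6}; <>(p -> ~p & ~q) there: w3:T, w5:T, w6:F. ✗
w3: successors {w0, w1, w6}; <>(p -> ~p & ~q) there: w0:F, w1:F, w6:F. ✗
w4: successors {w2, w3}; <>(p -> ~p & ~q) there: w2:F, w3:T. ✗
w5: successors {w0, w1, w2, w3, w6}; <>(p -> ~p & ~q) there: w0:F, w1:F, w2:F, w3:T, w6:F. ✗
w6: no successors, so []<>(p -> ~p & ~q) holds vacuously. ✓
— 1 world.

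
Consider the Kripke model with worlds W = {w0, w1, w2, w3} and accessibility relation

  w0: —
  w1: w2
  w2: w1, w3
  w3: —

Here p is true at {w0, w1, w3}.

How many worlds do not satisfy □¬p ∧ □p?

2

w0: □¬p is T, □p is T. ✓
w1: □¬p is T, □p is F. ✗
w2: □¬p is F, □p is T. ✗
w3: □¬p is T, □p is T. ✓
Satisfying worlds: {w0, w3}.
So □¬p ∧ □p fails at the other 2 worlds.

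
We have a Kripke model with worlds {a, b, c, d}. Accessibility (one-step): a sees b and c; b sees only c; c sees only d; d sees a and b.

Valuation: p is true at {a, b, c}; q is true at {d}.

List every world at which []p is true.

a: successors {b, c}; p there: b:T, c:T. ✓
b: successors {c}; p there: c:T. ✓
c: successors {d}; p there: d:F. ✗
d: successors {a, b}; p there: a:T, b:T. ✓

{a, b, d}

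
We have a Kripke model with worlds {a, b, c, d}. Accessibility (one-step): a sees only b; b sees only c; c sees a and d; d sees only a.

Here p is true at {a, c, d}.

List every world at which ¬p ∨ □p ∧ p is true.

{b, c, d}

a: ¬p is F, □p ∧ p is F. ✗
b: ¬p is T, □p ∧ p is F. ✓
c: ¬p is F, □p ∧ p is T. ✓
d: ¬p is F, □p ∧ p is T. ✓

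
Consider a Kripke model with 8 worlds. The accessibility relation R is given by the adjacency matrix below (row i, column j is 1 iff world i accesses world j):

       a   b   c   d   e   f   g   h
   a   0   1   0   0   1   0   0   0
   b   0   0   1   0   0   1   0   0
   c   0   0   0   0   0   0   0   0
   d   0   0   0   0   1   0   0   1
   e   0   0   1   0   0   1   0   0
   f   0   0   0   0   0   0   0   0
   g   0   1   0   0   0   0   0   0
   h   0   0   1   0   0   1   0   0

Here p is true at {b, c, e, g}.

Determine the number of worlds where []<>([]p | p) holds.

a: successors {b, e}; <>([]p | p) there: b:T, e:T. ✓
b: successors {c, f}; <>([]p | p) there: c:F, f:F. ✗
c: no successors, so []<>([]p | p) holds vacuously. ✓
d: successors {e, h}; <>([]p | p) there: e:T, h:T. ✓
e: successors {c, f}; <>([]p | p) there: c:F, f:F. ✗
f: no successors, so []<>([]p | p) holds vacuously. ✓
g: successors {b}; <>([]p | p) there: b:T. ✓
h: successors {c, f}; <>([]p | p) there: c:F, f:F. ✗
Satisfying worlds: {a, c, d, f, g}.

5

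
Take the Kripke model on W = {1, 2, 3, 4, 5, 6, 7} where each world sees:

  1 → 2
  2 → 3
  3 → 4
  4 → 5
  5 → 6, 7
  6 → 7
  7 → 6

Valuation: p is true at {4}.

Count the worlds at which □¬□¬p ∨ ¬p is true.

6

1: □¬□¬p is F, ¬p is T. ✓
2: □¬□¬p is T, ¬p is T. ✓
3: □¬□¬p is F, ¬p is T. ✓
4: □¬□¬p is F, ¬p is F. ✗
5: □¬□¬p is F, ¬p is T. ✓
6: □¬□¬p is F, ¬p is T. ✓
7: □¬□¬p is F, ¬p is T. ✓
Satisfying worlds: {1, 2, 3, 5, 6, 7}.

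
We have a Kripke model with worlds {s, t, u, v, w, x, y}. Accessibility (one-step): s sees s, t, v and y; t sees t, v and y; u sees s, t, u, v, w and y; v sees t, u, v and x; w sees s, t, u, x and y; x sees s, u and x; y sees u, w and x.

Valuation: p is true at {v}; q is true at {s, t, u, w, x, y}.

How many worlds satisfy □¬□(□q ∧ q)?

s: successors {s, t, v, y}; ¬□(□q ∧ q) there: s:T, t:T, v:T, y:T. ✓
t: successors {t, v, y}; ¬□(□q ∧ q) there: t:T, v:T, y:T. ✓
u: successors {s, t, u, v, w, y}; ¬□(□q ∧ q) there: s:T, t:T, u:T, v:T, w:T, y:T. ✓
v: successors {t, u, v, x}; ¬□(□q ∧ q) there: t:T, u:T, v:T, x:T. ✓
w: successors {s, t, u, x, y}; ¬□(□q ∧ q) there: s:T, t:T, u:T, x:T, y:T. ✓
x: successors {s, u, x}; ¬□(□q ∧ q) there: s:T, u:T, x:T. ✓
y: successors {u, w, x}; ¬□(□q ∧ q) there: u:T, w:T, x:T. ✓
Satisfying worlds: {s, t, u, v, w, x, y}.

7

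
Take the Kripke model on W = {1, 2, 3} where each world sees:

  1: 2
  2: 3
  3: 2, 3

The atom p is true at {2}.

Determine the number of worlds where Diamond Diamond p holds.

2

1: successors {2}; Diamond p there: 2:F. ✗
2: successors {3}; Diamond p there: 3:T. ✓
3: successors {2, 3}; Diamond p there: 2:F, 3:T. ✓
Satisfying worlds: {2, 3}.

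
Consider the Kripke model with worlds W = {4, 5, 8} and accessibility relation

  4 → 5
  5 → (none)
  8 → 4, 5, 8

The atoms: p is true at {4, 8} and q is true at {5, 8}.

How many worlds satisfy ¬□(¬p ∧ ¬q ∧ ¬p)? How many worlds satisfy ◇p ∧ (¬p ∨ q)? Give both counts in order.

For ¬□(¬p ∧ ¬q ∧ ¬p):
4: □(¬p ∧ ¬q ∧ ¬p) is F. ✓
5: □(¬p ∧ ¬q ∧ ¬p) is T. ✗
8: □(¬p ∧ ¬q ∧ ¬p) is F. ✓
— 2 worlds.
For ◇p ∧ (¬p ∨ q):
4: ◇p is F, ¬p ∨ q is F. ✗
5: ◇p is F, ¬p ∨ q is T. ✗
8: ◇p is T, ¬p ∨ q is T. ✓
— 1 world.

2 and 1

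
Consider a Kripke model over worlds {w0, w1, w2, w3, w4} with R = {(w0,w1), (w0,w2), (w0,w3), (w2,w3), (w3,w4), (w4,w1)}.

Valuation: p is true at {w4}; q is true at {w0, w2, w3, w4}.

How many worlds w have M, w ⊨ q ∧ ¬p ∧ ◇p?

1

w0: q is T, ¬p ∧ ◇p is F. ✗
w1: q is F, ¬p ∧ ◇p is F. ✗
w2: q is T, ¬p ∧ ◇p is F. ✗
w3: q is T, ¬p ∧ ◇p is T. ✓
w4: q is T, ¬p ∧ ◇p is F. ✗
Satisfying worlds: {w3}.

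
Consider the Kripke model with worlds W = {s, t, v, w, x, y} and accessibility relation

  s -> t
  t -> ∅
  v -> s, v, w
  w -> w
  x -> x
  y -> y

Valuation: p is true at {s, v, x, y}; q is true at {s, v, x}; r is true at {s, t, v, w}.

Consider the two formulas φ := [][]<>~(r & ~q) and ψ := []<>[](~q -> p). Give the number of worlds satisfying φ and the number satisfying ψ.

4 and 3

For [][]<>~(r & ~q):
s: successors {t}; []<>~(r & ~q) there: t:T. ✓
t: no successors, so [][]<>~(r & ~q) holds vacuously. ✓
v: successors {s, v, w}; []<>~(r & ~q) there: s:F, v:F, w:F. ✗
w: successors {w}; []<>~(r & ~q) there: w:F. ✗
x: successors {x}; []<>~(r & ~q) there: x:T. ✓
y: successors {y}; []<>~(r & ~q) there: y:T. ✓
— 4 worlds.
For []<>[](~q -> p):
s: successors {t}; <>[](~q -> p) there: t:F. ✗
t: no successors, so []<>[](~q -> p) holds vacuously. ✓
v: successors {s, v, w}; <>[](~q -> p) there: s:T, v:F, w:F. ✗
w: successors {w}; <>[](~q -> p) there: w:F. ✗
x: successors {x}; <>[](~q -> p) there: x:T. ✓
y: successors {y}; <>[](~q -> p) there: y:T. ✓
— 3 worlds.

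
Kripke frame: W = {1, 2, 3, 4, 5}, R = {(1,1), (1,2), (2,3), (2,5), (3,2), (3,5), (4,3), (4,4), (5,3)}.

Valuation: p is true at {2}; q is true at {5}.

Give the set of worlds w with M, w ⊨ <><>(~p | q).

1: successors {1, 2}; <>(~p | q) there: 1:T, 2:T. ✓
2: successors {3, 5}; <>(~p | q) there: 3:T, 5:T. ✓
3: successors {2, 5}; <>(~p | q) there: 2:T, 5:T. ✓
4: successors {3, 4}; <>(~p | q) there: 3:T, 4:T. ✓
5: successors {3}; <>(~p | q) there: 3:T. ✓

{1, 2, 3, 4, 5}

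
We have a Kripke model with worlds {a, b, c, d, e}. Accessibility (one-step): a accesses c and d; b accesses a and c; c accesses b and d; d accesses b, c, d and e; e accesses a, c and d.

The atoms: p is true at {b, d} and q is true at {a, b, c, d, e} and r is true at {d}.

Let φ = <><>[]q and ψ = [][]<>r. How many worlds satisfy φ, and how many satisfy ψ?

5 and 0

For <><>[]q:
a: successors {c, d}; <>[]q there: c:T, d:T. ✓
b: successors {a, c}; <>[]q there: a:T, c:T. ✓
c: successors {b, d}; <>[]q there: b:T, d:T. ✓
d: successors {b, c, d, e}; <>[]q there: b:T, c:T, d:T, e:T. ✓
e: successors {a, c, d}; <>[]q there: a:T, c:T, d:T. ✓
— 5 worlds.
For [][]<>r:
a: successors {c, d}; []<>r there: c:F, d:F. ✗
b: successors {a, c}; []<>r there: a:T, c:F. ✗
c: successors {b, d}; []<>r there: b:T, d:F. ✗
d: successors {b, c, d, e}; []<>r there: b:T, c:F, d:F, e:T. ✗
e: successors {a, c, d}; []<>r there: a:T, c:F, d:F. ✗
— 0 worlds.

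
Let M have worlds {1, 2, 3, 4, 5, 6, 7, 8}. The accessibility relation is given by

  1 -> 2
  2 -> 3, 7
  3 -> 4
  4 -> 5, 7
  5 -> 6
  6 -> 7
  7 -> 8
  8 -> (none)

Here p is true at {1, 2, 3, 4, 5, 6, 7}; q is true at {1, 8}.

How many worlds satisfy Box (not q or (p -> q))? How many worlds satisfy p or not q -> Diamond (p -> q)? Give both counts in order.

For Box (not q or (p -> q)):
1: successors {2}; not q or (p -> q) there: 2:T. ✓
2: successors {3, 7}; not q or (p -> q) there: 3:T, 7:T. ✓
3: successors {4}; not q or (p -> q) there: 4:T. ✓
4: successors {5, 7}; not q or (p -> q) there: 5:T, 7:T. ✓
5: successors {6}; not q or (p -> q) there: 6:T. ✓
6: successors {7}; not q or (p -> q) there: 7:T. ✓
7: successors {8}; not q or (p -> q) there: 8:T. ✓
8: no successors, so Box (not q or (p -> q)) holds vacuously. ✓
— 8 worlds.
For p or not q -> Diamond (p -> q):
1: p or not q is T, Diamond (p -> q) is F. ✗
2: p or not q is T, Diamond (p -> q) is F. ✗
3: p or not q is T, Diamond (p -> q) is F. ✗
4: p or not q is T, Diamond (p -> q) is F. ✗
5: p or not q is T, Diamond (p -> q) is F. ✗
6: p or not q is T, Diamond (p -> q) is F. ✗
7: p or not q is T, Diamond (p -> q) is T. ✓
8: p or not q is F, Diamond (p -> q) is F. ✓
— 2 worlds.

8 and 2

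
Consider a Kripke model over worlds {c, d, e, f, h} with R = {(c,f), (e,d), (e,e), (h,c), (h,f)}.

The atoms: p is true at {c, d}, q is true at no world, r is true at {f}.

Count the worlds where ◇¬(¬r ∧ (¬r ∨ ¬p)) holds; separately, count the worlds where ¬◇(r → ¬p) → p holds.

2 and 4

For ◇¬(¬r ∧ (¬r ∨ ¬p)):
c: successors {f}; ¬(¬r ∧ (¬r ∨ ¬p)) there: f:T. ✓
d: no successors, so ◇¬(¬r ∧ (¬r ∨ ¬p)) fails. ✗
e: successors {d, e}; ¬(¬r ∧ (¬r ∨ ¬p)) there: d:F, e:F. ✗
f: no successors, so ◇¬(¬r ∧ (¬r ∨ ¬p)) fails. ✗
h: successors {c, f}; ¬(¬r ∧ (¬r ∨ ¬p)) there: c:F, f:T. ✓
— 2 worlds.
For ¬◇(r → ¬p) → p:
c: ¬◇(r → ¬p) is F, p is T. ✓
d: ¬◇(r → ¬p) is T, p is T. ✓
e: ¬◇(r → ¬p) is F, p is F. ✓
f: ¬◇(r → ¬p) is T, p is F. ✗
h: ¬◇(r → ¬p) is F, p is F. ✓
— 4 worlds.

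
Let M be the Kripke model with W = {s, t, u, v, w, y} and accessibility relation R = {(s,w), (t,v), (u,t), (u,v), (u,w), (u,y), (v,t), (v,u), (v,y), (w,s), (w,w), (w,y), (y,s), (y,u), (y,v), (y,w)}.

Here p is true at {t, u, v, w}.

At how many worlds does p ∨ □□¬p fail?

2

s: p is F, □□¬p is F. ✗
t: p is T, □□¬p is F. ✓
u: p is T, □□¬p is F. ✓
v: p is T, □□¬p is F. ✓
w: p is T, □□¬p is F. ✓
y: p is F, □□¬p is F. ✗
Satisfying worlds: {t, u, v, w}.
So p ∨ □□¬p fails at the other 2 worlds.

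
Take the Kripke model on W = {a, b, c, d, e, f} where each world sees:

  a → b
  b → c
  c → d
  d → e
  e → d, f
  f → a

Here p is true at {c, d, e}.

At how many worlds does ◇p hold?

a: successors {b}; p there: b:F. ✗
b: successors {c}; p there: c:T. ✓
c: successors {d}; p there: d:T. ✓
d: successors {e}; p there: e:T. ✓
e: successors {d, f}; p there: d:T, f:F. ✓
f: successors {a}; p there: a:F. ✗
Satisfying worlds: {b, c, d, e}.

4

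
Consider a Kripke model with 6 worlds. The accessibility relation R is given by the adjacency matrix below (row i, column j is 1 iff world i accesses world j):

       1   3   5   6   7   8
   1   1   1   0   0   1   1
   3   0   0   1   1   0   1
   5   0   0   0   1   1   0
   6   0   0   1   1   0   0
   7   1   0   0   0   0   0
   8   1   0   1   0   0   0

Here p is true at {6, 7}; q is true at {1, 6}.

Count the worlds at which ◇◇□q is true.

1: successors {1, 3, 7, 8}; ◇□q there: 1:T, 3:F, 7:F, 8:F. ✓
3: successors {5, 6, 8}; ◇□q there: 5:T, 6:F, 8:F. ✓
5: successors {6, 7}; ◇□q there: 6:F, 7:F. ✗
6: successors {5, 6}; ◇□q there: 5:T, 6:F. ✓
7: successors {1}; ◇□q there: 1:T. ✓
8: successors {1, 5}; ◇□q there: 1:T, 5:T. ✓
Satisfying worlds: {1, 3, 6, 7, 8}.

5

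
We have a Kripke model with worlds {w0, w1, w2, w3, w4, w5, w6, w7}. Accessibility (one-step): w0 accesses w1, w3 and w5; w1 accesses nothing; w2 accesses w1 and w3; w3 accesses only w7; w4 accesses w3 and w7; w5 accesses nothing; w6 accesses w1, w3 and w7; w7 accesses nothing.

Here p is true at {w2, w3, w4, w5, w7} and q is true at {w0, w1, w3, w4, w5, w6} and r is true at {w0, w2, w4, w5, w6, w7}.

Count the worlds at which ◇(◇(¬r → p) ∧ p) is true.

w0: successors {w1, w3, w5}; ◇(¬r → p) ∧ p there: w1:F, w3:T, w5:F. ✓
w1: no successors, so ◇(◇(¬r → p) ∧ p) fails. ✗
w2: successors {w1, w3}; ◇(¬r → p) ∧ p there: w1:F, w3:T. ✓
w3: successors {w7}; ◇(¬r → p) ∧ p there: w7:F. ✗
w4: successors {w3, w7}; ◇(¬r → p) ∧ p there: w3:T, w7:F. ✓
w5: no successors, so ◇(◇(¬r → p) ∧ p) fails. ✗
w6: successors {w1, w3, w7}; ◇(¬r → p) ∧ p there: w1:F, w3:T, w7:F. ✓
w7: no successors, so ◇(◇(¬r → p) ∧ p) fails. ✗
Satisfying worlds: {w0, w2, w4, w6}.

4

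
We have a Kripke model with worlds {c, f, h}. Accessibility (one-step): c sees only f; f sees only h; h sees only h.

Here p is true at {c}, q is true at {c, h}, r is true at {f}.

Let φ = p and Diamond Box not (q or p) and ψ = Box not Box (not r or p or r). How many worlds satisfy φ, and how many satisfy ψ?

0 and 0

For p and Diamond Box not (q or p):
c: p is T, Diamond Box not (q or p) is F. ✗
f: p is F, Diamond Box not (q or p) is F. ✗
h: p is F, Diamond Box not (q or p) is F. ✗
— 0 worlds.
For Box not Box (not r or p or r):
c: successors {f}; not Box (not r or p or r) there: f:F. ✗
f: successors {h}; not Box (not r or p or r) there: h:F. ✗
h: successors {h}; not Box (not r or p or r) there: h:F. ✗
— 0 worlds.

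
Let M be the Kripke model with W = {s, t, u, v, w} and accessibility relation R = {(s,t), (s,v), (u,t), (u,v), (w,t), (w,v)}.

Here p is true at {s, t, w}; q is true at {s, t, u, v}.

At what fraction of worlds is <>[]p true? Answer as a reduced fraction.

s: successors {t, v}; []p there: t:T, v:T. ✓
t: no successors, so <>[]p fails. ✗
u: successors {t, v}; []p there: t:T, v:T. ✓
v: no successors, so <>[]p fails. ✗
w: successors {t, v}; []p there: t:T, v:T. ✓
That's 3 of 5 worlds, so 3/5.

3/5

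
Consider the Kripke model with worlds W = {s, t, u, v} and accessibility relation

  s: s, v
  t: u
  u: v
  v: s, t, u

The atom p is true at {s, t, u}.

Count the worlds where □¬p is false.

s: successors {s, v}; ¬p there: s:F, v:T. ✗
t: successors {u}; ¬p there: u:F. ✗
u: successors {v}; ¬p there: v:T. ✓
v: successors {s, t, u}; ¬p there: s:F, t:F, u:F. ✗
Satisfying worlds: {u}.
So □¬p fails at the other 3 worlds.

3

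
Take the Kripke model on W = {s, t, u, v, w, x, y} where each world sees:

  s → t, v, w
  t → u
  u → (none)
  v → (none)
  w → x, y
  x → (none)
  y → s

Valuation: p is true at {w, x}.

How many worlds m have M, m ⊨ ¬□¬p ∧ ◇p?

2

s: ¬□¬p is T, ◇p is T. ✓
t: ¬□¬p is F, ◇p is F. ✗
u: ¬□¬p is F, ◇p is F. ✗
v: ¬□¬p is F, ◇p is F. ✗
w: ¬□¬p is T, ◇p is T. ✓
x: ¬□¬p is F, ◇p is F. ✗
y: ¬□¬p is F, ◇p is F. ✗
Satisfying worlds: {s, w}.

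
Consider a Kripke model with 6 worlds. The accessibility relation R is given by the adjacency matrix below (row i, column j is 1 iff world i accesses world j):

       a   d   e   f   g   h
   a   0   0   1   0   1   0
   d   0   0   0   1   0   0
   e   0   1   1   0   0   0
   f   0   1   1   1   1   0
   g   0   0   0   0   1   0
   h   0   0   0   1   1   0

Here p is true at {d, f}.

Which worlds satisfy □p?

{d}

a: successors {e, g}; p there: e:F, g:F. ✗
d: successors {f}; p there: f:T. ✓
e: successors {d, e}; p there: d:T, e:F. ✗
f: successors {d, e, f, g}; p there: d:T, e:F, f:T, g:F. ✗
g: successors {g}; p there: g:F. ✗
h: successors {f, g}; p there: f:T, g:F. ✗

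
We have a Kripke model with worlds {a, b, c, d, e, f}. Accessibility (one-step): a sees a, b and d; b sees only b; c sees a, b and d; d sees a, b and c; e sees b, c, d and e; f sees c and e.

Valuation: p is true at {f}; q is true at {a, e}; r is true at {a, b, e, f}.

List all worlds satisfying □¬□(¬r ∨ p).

{a, b, c, d, e, f}

a: successors {a, b, d}; ¬□(¬r ∨ p) there: a:T, b:T, d:T. ✓
b: successors {b}; ¬□(¬r ∨ p) there: b:T. ✓
c: successors {a, b, d}; ¬□(¬r ∨ p) there: a:T, b:T, d:T. ✓
d: successors {a, b, c}; ¬□(¬r ∨ p) there: a:T, b:T, c:T. ✓
e: successors {b, c, d, e}; ¬□(¬r ∨ p) there: b:T, c:T, d:T, e:T. ✓
f: successors {c, e}; ¬□(¬r ∨ p) there: c:T, e:T. ✓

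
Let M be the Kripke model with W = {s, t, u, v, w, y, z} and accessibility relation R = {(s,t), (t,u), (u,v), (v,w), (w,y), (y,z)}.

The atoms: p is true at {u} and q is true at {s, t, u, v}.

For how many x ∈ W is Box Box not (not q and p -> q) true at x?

2

s: successors {t}; Box not (not q and p -> q) there: t:F. ✗
t: successors {u}; Box not (not q and p -> q) there: u:F. ✗
u: successors {v}; Box not (not q and p -> q) there: v:F. ✗
v: successors {w}; Box not (not q and p -> q) there: w:F. ✗
w: successors {y}; Box not (not q and p -> q) there: y:F. ✗
y: successors {z}; Box not (not q and p -> q) there: z:T. ✓
z: no successors, so Box Box not (not q and p -> q) holds vacuously. ✓
Satisfying worlds: {y, z}.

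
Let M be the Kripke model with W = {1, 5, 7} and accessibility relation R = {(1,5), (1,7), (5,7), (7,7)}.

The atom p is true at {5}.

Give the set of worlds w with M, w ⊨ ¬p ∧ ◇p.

{1}

1: ¬p is T, ◇p is T. ✓
5: ¬p is F, ◇p is F. ✗
7: ¬p is T, ◇p is F. ✗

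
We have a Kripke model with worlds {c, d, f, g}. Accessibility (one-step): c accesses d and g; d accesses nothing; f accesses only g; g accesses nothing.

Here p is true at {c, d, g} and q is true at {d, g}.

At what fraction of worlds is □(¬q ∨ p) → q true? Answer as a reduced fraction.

1/2

c: □(¬q ∨ p) is T, q is F. ✗
d: □(¬q ∨ p) is T, q is T. ✓
f: □(¬q ∨ p) is T, q is F. ✗
g: □(¬q ∨ p) is T, q is T. ✓
That's 2 of 4 worlds, so 2/4 = 1/2.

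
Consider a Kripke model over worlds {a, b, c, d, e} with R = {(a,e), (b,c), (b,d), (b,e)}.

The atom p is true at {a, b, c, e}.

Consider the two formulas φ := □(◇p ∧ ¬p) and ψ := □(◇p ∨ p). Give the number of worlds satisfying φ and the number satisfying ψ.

For □(◇p ∧ ¬p):
a: successors {e}; ◇p ∧ ¬p there: e:F. ✗
b: successors {c, d, e}; ◇p ∧ ¬p there: c:F, d:F, e:F. ✗
c: no successors, so □(◇p ∧ ¬p) holds vacuously. ✓
d: no successors, so □(◇p ∧ ¬p) holds vacuously. ✓
e: no successors, so □(◇p ∧ ¬p) holds vacuously. ✓
— 3 worlds.
For □(◇p ∨ p):
a: successors {e}; ◇p ∨ p there: e:T. ✓
b: successors {c, d, e}; ◇p ∨ p there: c:T, d:F, e:T. ✗
c: no successors, so □(◇p ∨ p) holds vacuously. ✓
d: no successors, so □(◇p ∨ p) holds vacuously. ✓
e: no successors, so □(◇p ∨ p) holds vacuously. ✓
— 4 worlds.

3 and 4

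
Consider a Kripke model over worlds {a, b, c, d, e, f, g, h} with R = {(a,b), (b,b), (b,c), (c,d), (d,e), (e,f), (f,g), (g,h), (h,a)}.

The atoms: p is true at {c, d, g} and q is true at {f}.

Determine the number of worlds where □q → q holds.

a: □q is F, q is F. ✓
b: □q is F, q is F. ✓
c: □q is F, q is F. ✓
d: □q is F, q is F. ✓
e: □q is T, q is F. ✗
f: □q is F, q is T. ✓
g: □q is F, q is F. ✓
h: □q is F, q is F. ✓
Satisfying worlds: {a, b, c, d, f, g, h}.

7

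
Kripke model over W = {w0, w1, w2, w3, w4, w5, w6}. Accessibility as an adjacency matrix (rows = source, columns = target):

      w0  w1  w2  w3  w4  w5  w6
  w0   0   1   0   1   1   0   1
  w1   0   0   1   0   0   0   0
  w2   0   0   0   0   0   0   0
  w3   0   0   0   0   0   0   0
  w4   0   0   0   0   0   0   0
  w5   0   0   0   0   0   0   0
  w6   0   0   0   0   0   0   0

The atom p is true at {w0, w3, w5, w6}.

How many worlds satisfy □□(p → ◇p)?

7

w0: successors {w1, w3, w4, w6}; □(p → ◇p) there: w1:T, w3:T, w4:T, w6:T. ✓
w1: successors {w2}; □(p → ◇p) there: w2:T. ✓
w2: no successors, so □□(p → ◇p) holds vacuously. ✓
w3: no successors, so □□(p → ◇p) holds vacuously. ✓
w4: no successors, so □□(p → ◇p) holds vacuously. ✓
w5: no successors, so □□(p → ◇p) holds vacuously. ✓
w6: no successors, so □□(p → ◇p) holds vacuously. ✓
Satisfying worlds: {w0, w1, w2, w3, w4, w5, w6}.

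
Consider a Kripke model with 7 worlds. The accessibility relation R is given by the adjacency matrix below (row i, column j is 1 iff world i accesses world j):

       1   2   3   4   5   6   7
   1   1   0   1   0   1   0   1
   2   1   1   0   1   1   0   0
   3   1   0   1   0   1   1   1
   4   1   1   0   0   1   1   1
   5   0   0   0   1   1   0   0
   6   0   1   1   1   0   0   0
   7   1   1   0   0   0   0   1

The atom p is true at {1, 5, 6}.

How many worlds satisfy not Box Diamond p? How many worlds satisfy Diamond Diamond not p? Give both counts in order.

For not Box Diamond p:
1: Box Diamond p is T. ✗
2: Box Diamond p is T. ✗
3: Box Diamond p is F. ✓
4: Box Diamond p is F. ✓
5: Box Diamond p is T. ✗
6: Box Diamond p is T. ✗
7: Box Diamond p is T. ✗
— 2 worlds.
For Diamond Diamond not p:
1: successors {1, 3, 5, 7}; Diamond not p there: 1:T, 3:T, 5:T, 7:T. ✓
2: successors {1, 2, 4, 5}; Diamond not p there: 1:T, 2:T, 4:T, 5:T. ✓
3: successors {1, 3, 5, 6, 7}; Diamond not p there: 1:T, 3:T, 5:T, 6:T, 7:T. ✓
4: successors {1, 2, 5, 6, 7}; Diamond not p there: 1:T, 2:T, 5:T, 6:T, 7:T. ✓
5: successors {4, 5}; Diamond not p there: 4:T, 5:T. ✓
6: successors {2, 3, 4}; Diamond not p there: 2:T, 3:T, 4:T. ✓
7: successors {1, 2, 7}; Diamond not p there: 1:T, 2:T, 7:T. ✓
— 7 worlds.

2 and 7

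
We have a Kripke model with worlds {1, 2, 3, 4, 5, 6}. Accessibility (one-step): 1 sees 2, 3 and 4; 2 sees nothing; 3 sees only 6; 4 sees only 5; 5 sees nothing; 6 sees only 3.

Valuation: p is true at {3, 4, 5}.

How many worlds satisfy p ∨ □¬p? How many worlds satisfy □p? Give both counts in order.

4 and 4

For p ∨ □¬p:
1: p is F, □¬p is F. ✗
2: p is F, □¬p is T. ✓
3: p is T, □¬p is T. ✓
4: p is T, □¬p is F. ✓
5: p is T, □¬p is T. ✓
6: p is F, □¬p is F. ✗
— 4 worlds.
For □p:
1: successors {2, 3, 4}; p there: 2:F, 3:T, 4:T. ✗
2: no successors, so □p holds vacuously. ✓
3: successors {6}; p there: 6:F. ✗
4: successors {5}; p there: 5:T. ✓
5: no successors, so □p holds vacuously. ✓
6: successors {3}; p there: 3:T. ✓
— 4 worlds.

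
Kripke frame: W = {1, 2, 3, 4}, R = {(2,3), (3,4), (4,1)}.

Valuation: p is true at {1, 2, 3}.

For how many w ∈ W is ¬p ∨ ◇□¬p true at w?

2

1: ¬p is F, ◇□¬p is F. ✗
2: ¬p is F, ◇□¬p is T. ✓
3: ¬p is F, ◇□¬p is F. ✗
4: ¬p is T, ◇□¬p is T. ✓
Satisfying worlds: {2, 4}.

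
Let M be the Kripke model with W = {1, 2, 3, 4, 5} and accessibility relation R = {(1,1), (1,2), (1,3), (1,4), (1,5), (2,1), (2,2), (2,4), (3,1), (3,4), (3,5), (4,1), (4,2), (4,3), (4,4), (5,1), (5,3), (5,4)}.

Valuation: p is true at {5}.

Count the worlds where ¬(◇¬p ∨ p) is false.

5

1: ◇¬p ∨ p is T. ✗
2: ◇¬p ∨ p is T. ✗
3: ◇¬p ∨ p is T. ✗
4: ◇¬p ∨ p is T. ✗
5: ◇¬p ∨ p is T. ✗
Satisfying worlds: ∅.
So ¬(◇¬p ∨ p) fails at the other 5 worlds.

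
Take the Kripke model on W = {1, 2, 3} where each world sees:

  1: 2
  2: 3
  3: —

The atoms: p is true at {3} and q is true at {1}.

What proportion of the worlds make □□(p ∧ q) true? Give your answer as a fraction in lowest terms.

1: successors {2}; □(p ∧ q) there: 2:F. ✗
2: successors {3}; □(p ∧ q) there: 3:T. ✓
3: no successors, so □□(p ∧ q) holds vacuously. ✓
That's 2 of 3 worlds, so 2/3.

2/3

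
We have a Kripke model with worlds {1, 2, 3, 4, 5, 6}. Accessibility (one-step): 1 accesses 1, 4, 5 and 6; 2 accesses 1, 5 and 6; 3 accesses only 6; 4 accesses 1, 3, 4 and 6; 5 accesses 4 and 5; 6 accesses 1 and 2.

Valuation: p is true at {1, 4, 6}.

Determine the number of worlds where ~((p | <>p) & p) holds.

1: (p | <>p) & p is T. ✗
2: (p | <>p) & p is F. ✓
3: (p | <>p) & p is F. ✓
4: (p | <>p) & p is T. ✗
5: (p | <>p) & p is F. ✓
6: (p | <>p) & p is T. ✗
Satisfying worlds: {2, 3, 5}.

3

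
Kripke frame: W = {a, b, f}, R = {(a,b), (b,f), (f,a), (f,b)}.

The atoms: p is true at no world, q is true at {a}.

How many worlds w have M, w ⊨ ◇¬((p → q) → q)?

a: successors {b}; ¬((p → q) → q) there: b:T. ✓
b: successors {f}; ¬((p → q) → q) there: f:T. ✓
f: successors {a, b}; ¬((p → q) → q) there: a:F, b:T. ✓
Satisfying worlds: {a, b, f}.

3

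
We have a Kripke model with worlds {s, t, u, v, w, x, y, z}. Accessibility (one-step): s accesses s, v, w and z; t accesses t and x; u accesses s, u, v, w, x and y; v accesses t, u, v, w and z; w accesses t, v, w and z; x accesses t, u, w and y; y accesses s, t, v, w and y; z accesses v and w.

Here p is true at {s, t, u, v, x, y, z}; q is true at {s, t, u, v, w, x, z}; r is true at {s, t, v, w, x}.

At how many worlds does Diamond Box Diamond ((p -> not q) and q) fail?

s: successors {s, v, w, z}; Box Diamond ((p -> not q) and q) there: s:T, v:F, w:F, z:T. ✓
t: successors {t, x}; Box Diamond ((p -> not q) and q) there: t:F, x:F. ✗
u: successors {s, u, v, w, x, y}; Box Diamond ((p -> not q) and q) there: s:T, u:T, v:F, w:F, x:F, y:F. ✓
v: successors {t, u, v, w, z}; Box Diamond ((p -> not q) and q) there: t:F, u:T, v:F, w:F, z:T. ✓
w: successors {t, v, w, z}; Box Diamond ((p -> not q) and q) there: t:F, v:F, w:F, z:T. ✓
x: successors {t, u, w, y}; Box Diamond ((p -> not q) and q) there: t:F, u:T, w:F, y:F. ✓
y: successors {s, t, v, w, y}; Box Diamond ((p -> not q) and q) there: s:T, t:F, v:F, w:F, y:F. ✓
z: successors {v, w}; Box Diamond ((p -> not q) and q) there: v:F, w:F. ✗
Satisfying worlds: {s, u, v, w, x, y}.
So Diamond Box Diamond ((p -> not q) and q) fails at the other 2 worlds.

2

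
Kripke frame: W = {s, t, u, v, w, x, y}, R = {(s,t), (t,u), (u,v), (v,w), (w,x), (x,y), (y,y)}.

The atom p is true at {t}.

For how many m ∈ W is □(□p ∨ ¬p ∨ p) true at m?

s: successors {t}; □p ∨ ¬p ∨ p there: t:T. ✓
t: successors {u}; □p ∨ ¬p ∨ p there: u:T. ✓
u: successors {v}; □p ∨ ¬p ∨ p there: v:T. ✓
v: successors {w}; □p ∨ ¬p ∨ p there: w:T. ✓
w: successors {x}; □p ∨ ¬p ∨ p there: x:T. ✓
x: successors {y}; □p ∨ ¬p ∨ p there: y:T. ✓
y: successors {y}; □p ∨ ¬p ∨ p there: y:T. ✓
Satisfying worlds: {s, t, u, v, w, x, y}.

7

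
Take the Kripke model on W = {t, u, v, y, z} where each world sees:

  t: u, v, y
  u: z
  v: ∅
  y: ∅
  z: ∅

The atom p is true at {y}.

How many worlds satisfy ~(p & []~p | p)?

t: p & []~p | p is F. ✓
u: p & []~p | p is F. ✓
v: p & []~p | p is F. ✓
y: p & []~p | p is T. ✗
z: p & []~p | p is F. ✓
Satisfying worlds: {t, u, v, z}.

4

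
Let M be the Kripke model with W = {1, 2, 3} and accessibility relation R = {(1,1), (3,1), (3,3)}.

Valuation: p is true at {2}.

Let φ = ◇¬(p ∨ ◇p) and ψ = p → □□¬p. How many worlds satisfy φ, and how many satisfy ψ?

For ◇¬(p ∨ ◇p):
1: successors {1}; ¬(p ∨ ◇p) there: 1:T. ✓
2: no successors, so ◇¬(p ∨ ◇p) fails. ✗
3: successors {1, 3}; ¬(p ∨ ◇p) there: 1:T, 3:T. ✓
— 2 worlds.
For p → □□¬p:
1: p is F, □□¬p is T. ✓
2: p is T, □□¬p is T. ✓
3: p is F, □□¬p is T. ✓
— 3 worlds.

2 and 3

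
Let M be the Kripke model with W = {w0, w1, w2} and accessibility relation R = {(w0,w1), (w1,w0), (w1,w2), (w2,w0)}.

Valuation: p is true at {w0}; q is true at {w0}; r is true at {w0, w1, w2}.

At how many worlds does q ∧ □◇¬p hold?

1

w0: q is T, □◇¬p is T. ✓
w1: q is F, □◇¬p is F. ✗
w2: q is F, □◇¬p is T. ✗
Satisfying worlds: {w0}.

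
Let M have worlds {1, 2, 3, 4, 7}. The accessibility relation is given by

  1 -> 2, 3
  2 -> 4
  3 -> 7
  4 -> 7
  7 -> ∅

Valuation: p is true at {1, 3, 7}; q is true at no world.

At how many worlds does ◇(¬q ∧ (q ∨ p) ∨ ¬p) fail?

1

1: successors {2, 3}; ¬q ∧ (q ∨ p) ∨ ¬p there: 2:T, 3:T. ✓
2: successors {4}; ¬q ∧ (q ∨ p) ∨ ¬p there: 4:T. ✓
3: successors {7}; ¬q ∧ (q ∨ p) ∨ ¬p there: 7:T. ✓
4: successors {7}; ¬q ∧ (q ∨ p) ∨ ¬p there: 7:T. ✓
7: no successors, so ◇(¬q ∧ (q ∨ p) ∨ ¬p) fails. ✗
Satisfying worlds: {1, 2, 3, 4}.
So ◇(¬q ∧ (q ∨ p) ∨ ¬p) fails at the other 1 world.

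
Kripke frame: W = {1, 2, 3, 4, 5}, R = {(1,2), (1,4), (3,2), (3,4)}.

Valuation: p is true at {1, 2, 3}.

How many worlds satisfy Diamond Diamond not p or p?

1: Diamond Diamond not p is F, p is T. ✓
2: Diamond Diamond not p is F, p is T. ✓
3: Diamond Diamond not p is F, p is T. ✓
4: Diamond Diamond not p is F, p is F. ✗
5: Diamond Diamond not p is F, p is F. ✗
Satisfying worlds: {1, 2, 3}.

3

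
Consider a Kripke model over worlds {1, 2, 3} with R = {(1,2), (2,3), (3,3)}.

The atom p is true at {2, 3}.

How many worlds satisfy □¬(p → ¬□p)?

3

1: successors {2}; ¬(p → ¬□p) there: 2:T. ✓
2: successors {3}; ¬(p → ¬□p) there: 3:T. ✓
3: successors {3}; ¬(p → ¬□p) there: 3:T. ✓
Satisfying worlds: {1, 2, 3}.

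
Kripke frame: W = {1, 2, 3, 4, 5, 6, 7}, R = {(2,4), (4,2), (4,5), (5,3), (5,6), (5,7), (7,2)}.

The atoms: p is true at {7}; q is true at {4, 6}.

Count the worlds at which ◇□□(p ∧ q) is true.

1: no successors, so ◇□□(p ∧ q) fails. ✗
2: successors {4}; □□(p ∧ q) there: 4:F. ✗
3: no successors, so ◇□□(p ∧ q) fails. ✗
4: successors {2, 5}; □□(p ∧ q) there: 2:F, 5:F. ✗
5: successors {3, 6, 7}; □□(p ∧ q) there: 3:T, 6:T, 7:F. ✓
6: no successors, so ◇□□(p ∧ q) fails. ✗
7: successors {2}; □□(p ∧ q) there: 2:F. ✗
Satisfying worlds: {5}.

1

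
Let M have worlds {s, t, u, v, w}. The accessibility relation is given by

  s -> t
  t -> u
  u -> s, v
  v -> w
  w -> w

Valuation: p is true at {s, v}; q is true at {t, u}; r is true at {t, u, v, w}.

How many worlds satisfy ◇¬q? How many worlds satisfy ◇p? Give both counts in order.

3 and 1

For ◇¬q:
s: successors {t}; ¬q there: t:F. ✗
t: successors {u}; ¬q there: u:F. ✗
u: successors {s, v}; ¬q there: s:T, v:T. ✓
v: successors {w}; ¬q there: w:T. ✓
w: successors {w}; ¬q there: w:T. ✓
— 3 worlds.
For ◇p:
s: successors {t}; p there: t:F. ✗
t: successors {u}; p there: u:F. ✗
u: successors {s, v}; p there: s:T, v:T. ✓
v: successors {w}; p there: w:F. ✗
w: successors {w}; p there: w:F. ✗
— 1 world.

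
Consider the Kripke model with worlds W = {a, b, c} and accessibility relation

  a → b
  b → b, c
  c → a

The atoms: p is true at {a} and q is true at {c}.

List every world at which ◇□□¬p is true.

a: successors {b}; □□¬p there: b:F. ✗
b: successors {b, c}; □□¬p there: b:F, c:T. ✓
c: successors {a}; □□¬p there: a:T. ✓

{b, c}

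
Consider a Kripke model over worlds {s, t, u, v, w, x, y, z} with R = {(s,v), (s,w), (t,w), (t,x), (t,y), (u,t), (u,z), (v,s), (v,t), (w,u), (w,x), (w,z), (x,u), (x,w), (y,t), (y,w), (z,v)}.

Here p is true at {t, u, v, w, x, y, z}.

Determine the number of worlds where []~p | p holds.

s: []~p is F, p is F. ✗
t: []~p is F, p is T. ✓
u: []~p is F, p is T. ✓
v: []~p is F, p is T. ✓
w: []~p is F, p is T. ✓
x: []~p is F, p is T. ✓
y: []~p is F, p is T. ✓
z: []~p is F, p is T. ✓
Satisfying worlds: {t, u, v, w, x, y, z}.

7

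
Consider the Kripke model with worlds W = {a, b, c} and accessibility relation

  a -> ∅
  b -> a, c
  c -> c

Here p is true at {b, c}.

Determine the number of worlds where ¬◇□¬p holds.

2

a: ◇□¬p is F. ✓
b: ◇□¬p is T. ✗
c: ◇□¬p is F. ✓
Satisfying worlds: {a, c}.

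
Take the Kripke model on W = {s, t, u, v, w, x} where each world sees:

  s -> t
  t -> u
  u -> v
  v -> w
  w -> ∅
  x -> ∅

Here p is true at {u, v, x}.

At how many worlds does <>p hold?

2

s: successors {t}; p there: t:F. ✗
t: successors {u}; p there: u:T. ✓
u: successors {v}; p there: v:T. ✓
v: successors {w}; p there: w:F. ✗
w: no successors, so <>p fails. ✗
x: no successors, so <>p fails. ✗
Satisfying worlds: {t, u}.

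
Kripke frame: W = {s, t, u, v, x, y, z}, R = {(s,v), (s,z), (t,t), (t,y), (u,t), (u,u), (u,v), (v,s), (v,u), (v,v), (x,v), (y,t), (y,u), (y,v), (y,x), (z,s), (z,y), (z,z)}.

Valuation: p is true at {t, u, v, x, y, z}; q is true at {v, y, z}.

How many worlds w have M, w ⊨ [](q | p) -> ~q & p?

s: [](q | p) is T, ~q & p is F. ✗
t: [](q | p) is T, ~q & p is T. ✓
u: [](q | p) is T, ~q & p is T. ✓
v: [](q | p) is F, ~q & p is F. ✓
x: [](q | p) is T, ~q & p is T. ✓
y: [](q | p) is T, ~q & p is F. ✗
z: [](q | p) is F, ~q & p is F. ✓
Satisfying worlds: {t, u, v, x, z}.

5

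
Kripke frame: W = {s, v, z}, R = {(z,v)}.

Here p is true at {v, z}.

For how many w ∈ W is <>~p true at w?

0

s: no successors, so <>~p fails. ✗
v: no successors, so <>~p fails. ✗
z: successors {v}; ~p there: v:F. ✗
Satisfying worlds: ∅.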